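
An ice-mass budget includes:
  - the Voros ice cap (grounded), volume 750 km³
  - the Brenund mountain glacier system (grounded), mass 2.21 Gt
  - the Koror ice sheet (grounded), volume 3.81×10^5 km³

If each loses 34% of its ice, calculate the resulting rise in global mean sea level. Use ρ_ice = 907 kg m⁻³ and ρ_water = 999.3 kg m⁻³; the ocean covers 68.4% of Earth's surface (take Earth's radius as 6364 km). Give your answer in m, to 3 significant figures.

Voros: 0.34 × 750 km³ × (907/999.3) = 231.4 km³ of water.
Brenund: 0.34 × 2.21 Gt = 7.514×10^11 kg; dividing by ρ_w = 999.3 kg m⁻³ gives 7.519×10^8 m³ of water.
Koror: 0.34 × 3.81×10^5 km³ × (907/999.3) = 1.176×10^5 km³ of water.
Total added water ≈ 1.178×10^14 m³ over 3.48×10^14 m² → Δh = 0.338 m.

≈ 0.338 m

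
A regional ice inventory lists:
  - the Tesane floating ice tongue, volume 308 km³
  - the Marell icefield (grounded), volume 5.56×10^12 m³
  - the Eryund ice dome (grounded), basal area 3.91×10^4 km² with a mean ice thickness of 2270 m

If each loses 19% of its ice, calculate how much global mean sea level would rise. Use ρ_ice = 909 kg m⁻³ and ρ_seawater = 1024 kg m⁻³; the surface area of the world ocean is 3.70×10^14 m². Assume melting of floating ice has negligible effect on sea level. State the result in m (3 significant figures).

The Tesane floating ice tongue is floating and already displaces its own weight of water, so its melt adds essentially nothing to sea level.
Marell: 0.19 × 5.56×10^12 m³ × (909/1024) = 9.378×10^11 m³ of water.
Eryund: ice volume = 3.91×10^4 km² × 2270 m = 8.876×10^4 km³; 0.19 × 8.876×10^4 × (909/1024) = 1.497×10^4 km³ of water.
Total added water ≈ 1.591×10^13 m³ over 3.70×10^14 m² → Δh = 0.0430 m.

≈ 0.0430 m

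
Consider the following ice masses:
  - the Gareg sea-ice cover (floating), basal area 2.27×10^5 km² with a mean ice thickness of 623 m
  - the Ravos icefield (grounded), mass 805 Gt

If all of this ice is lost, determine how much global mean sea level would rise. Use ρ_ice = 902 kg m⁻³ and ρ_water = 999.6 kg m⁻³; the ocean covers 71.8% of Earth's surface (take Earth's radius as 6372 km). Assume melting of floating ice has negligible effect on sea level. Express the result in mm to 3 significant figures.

≈ 2.20 mm

The Gareg sea-ice cover is floating and already displaces its own weight of water, so its melt adds essentially nothing to sea level.
Ravos: 805 Gt = 8.050×10^14 kg; dividing by ρ_w = 999.6 kg m⁻³ gives 8.053×10^11 m³ of water.
Total added water ≈ 8.053×10^11 m³ over 3.66×10^14 m² → Δh = 2.20×10^-3 m = 2.20 mm.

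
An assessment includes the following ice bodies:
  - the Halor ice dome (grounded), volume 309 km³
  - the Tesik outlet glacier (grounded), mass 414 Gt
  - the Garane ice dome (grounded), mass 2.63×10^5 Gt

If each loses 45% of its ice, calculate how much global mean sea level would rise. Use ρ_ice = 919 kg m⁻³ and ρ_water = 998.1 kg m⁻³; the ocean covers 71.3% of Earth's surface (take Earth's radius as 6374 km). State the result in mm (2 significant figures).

Halor: 0.45 × 309 km³ × (919/998.1) = 128.0 km³ of water.
Tesik: 0.45 × 414 Gt = 1.863×10^14 kg; dividing by ρ_w = 998.1 kg m⁻³ gives 1.867×10^11 m³ of water.
Garane: 0.45 × 2.63×10^5 Gt = 1.184×10^17 kg; dividing by ρ_w = 998.1 kg m⁻³ gives 1.186×10^14 m³ of water.
Total added water ≈ 1.189×10^14 m³ over 3.64×10^14 m² → Δh = 0.327 m = 330 mm.

≈ 330 mm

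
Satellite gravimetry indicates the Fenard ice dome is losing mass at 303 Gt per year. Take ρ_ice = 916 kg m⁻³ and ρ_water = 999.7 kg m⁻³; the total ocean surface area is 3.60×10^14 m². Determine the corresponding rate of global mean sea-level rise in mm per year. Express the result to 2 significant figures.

ρ_w = 999.7 kg m⁻³. Annual water volume added = 303 Gt / ρ_w = 3.030×10^14 kg / 999.7 kg m⁻³ = 3.031×10^11 m³.
Δh per year = 3.031×10^11 / 3.60×10^14 = 8.42×10^-4 m = 0.84 mm.

≈ 0.84 mm/yr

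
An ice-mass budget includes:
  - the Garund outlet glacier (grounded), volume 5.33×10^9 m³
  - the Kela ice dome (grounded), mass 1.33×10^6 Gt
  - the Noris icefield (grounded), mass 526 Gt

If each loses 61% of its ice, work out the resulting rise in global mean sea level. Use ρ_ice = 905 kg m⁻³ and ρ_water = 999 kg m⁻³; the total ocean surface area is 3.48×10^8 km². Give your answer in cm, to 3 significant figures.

≈ 233 cm

Garund: 0.61 × 5.33×10^9 m³ × (905/999) = 2.945×10^9 m³ of water.
Kela: 0.61 × 1.33×10^6 Gt = 8.113×10^17 kg; dividing by ρ_w = 999 kg m⁻³ gives 8.121×10^14 m³ of water.
Noris: 0.61 × 526 Gt = 3.209×10^14 kg; dividing by ρ_w = 999 kg m⁻³ gives 3.212×10^11 m³ of water.
Total added water ≈ 8.124×10^14 m³ over 3.48×10^14 m² → Δh = 2.33 m = 233 cm.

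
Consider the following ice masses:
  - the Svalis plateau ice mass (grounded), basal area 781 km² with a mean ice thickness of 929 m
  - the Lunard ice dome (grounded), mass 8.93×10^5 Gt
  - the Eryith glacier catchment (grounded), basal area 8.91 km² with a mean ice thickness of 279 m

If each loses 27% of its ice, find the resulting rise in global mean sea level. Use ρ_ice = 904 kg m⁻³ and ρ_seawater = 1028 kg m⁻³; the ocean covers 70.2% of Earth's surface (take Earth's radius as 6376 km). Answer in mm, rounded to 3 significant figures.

≈ 654 mm

Svalis: ice volume = 781 km² × 929 m = 725.5 km³; 0.27 × 725.5 × (904/1028) = 172.3 km³ of water.
Lunard: 0.27 × 8.93×10^5 Gt = 2.411×10^17 kg; dividing by ρ_w = 1028 kg m⁻³ gives 2.345×10^14 m³ of water.
Eryith: ice volume = 8.91 km² × 279 m = 2.486 km³; 0.27 × 2.486 × (904/1028) = 0.5902 km³ of water.
Total added water ≈ 2.347×10^14 m³ over 3.59×10^14 m² → Δh = 0.654 m = 654 mm.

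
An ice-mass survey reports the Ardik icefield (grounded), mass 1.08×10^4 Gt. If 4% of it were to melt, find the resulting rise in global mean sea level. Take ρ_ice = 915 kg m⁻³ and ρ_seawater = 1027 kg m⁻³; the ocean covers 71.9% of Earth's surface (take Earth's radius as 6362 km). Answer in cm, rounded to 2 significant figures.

Ardik: 0.04 × 1.08×10^4 Gt = 4.320×10^14 kg; dividing by ρ_w = 1027 kg m⁻³ gives 4.206×10^11 m³ of water.
Spread over 3.66×10^14 m² of ocean, Δh = 4.206×10^11 / 3.66×10^14 = 1.15×10^-3 m = 0.12 cm.

≈ 0.12 cm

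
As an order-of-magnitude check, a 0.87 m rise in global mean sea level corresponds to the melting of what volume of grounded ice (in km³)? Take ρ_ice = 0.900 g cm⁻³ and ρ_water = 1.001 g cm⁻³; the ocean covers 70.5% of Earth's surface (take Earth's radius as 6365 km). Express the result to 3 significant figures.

≈ 3.47×10^5 km³

Required water volume = Δh × A = 0.87 m × 3.59×10^14 m² = 3.123×10^14 m³ = 3.123×10^5 km³.
Ice volume = water volume × ρ_w/ρ_ice = 3.123×10^5 × 1001/900 = 3.47×10^5 km³.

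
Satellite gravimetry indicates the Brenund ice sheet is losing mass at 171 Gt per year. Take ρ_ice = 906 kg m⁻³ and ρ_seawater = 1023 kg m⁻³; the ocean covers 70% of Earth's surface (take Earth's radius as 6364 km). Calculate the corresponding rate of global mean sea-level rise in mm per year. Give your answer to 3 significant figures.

≈ 0.469 mm/yr

ρ_w = 1023 kg m⁻³. Annual water volume added = 171 Gt / ρ_w = 1.710×10^14 kg / 1023 kg m⁻³ = 1.672×10^11 m³.
Δh per year = 1.672×10^11 / 3.56×10^14 = 4.69×10^-4 m = 0.469 mm.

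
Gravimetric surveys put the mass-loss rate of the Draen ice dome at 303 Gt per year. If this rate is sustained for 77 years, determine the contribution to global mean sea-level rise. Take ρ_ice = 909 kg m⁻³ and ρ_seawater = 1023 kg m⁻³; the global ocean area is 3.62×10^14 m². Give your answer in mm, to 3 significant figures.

≈ 63.0 mm

Total mass lost = 303 Gt/yr × 77 yr = 2.333×10^4 Gt = 2.333×10^16 kg.
ρ_w = 1023 kg m⁻³, so water volume = 2.333×10^16 / 1023 = 2.281×10^13 m³.
Δh = 2.281×10^13 / 3.62×10^14 = 0.0630 m = 63.0 mm.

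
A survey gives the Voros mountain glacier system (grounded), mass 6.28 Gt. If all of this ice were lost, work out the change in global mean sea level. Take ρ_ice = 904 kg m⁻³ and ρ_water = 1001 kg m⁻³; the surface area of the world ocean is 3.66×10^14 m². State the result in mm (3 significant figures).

Voros: 6.28 Gt = 6.280×10^12 kg; dividing by ρ_w = 1001 kg m⁻³ gives 6.274×10^9 m³ of water.
Spread over 3.66×10^14 m² of ocean, Δh = 6.274×10^9 / 3.66×10^14 = 1.71×10^-5 m = 0.0171 mm.

≈ 0.0171 mm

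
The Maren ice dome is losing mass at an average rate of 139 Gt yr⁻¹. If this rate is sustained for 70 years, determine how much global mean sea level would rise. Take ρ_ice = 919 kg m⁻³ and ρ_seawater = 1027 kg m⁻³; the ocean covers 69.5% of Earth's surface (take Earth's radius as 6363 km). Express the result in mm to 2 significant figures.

Total mass lost = 139 Gt/yr × 70 yr = 9730 Gt = 9.730×10^15 kg.
ρ_w = 1027 kg m⁻³, so water volume = 9.730×10^15 / 1027 = 9.474×10^12 m³.
Δh = 9.474×10^12 / 3.54×10^14 = 0.0268 m = 27 mm.

≈ 27 mm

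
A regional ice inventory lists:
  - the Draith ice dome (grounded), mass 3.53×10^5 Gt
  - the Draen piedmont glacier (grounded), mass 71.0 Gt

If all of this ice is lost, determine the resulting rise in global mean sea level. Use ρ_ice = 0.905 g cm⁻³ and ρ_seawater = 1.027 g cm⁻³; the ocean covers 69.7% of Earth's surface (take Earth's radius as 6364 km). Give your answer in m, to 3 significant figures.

Draith: 3.53×10^5 Gt = 3.530×10^17 kg; dividing by ρ_w = 1.027 g cm⁻³ = 1027 kg m⁻³ gives 3.437×10^14 m³ of water.
Draen: 71.0 Gt = 7.100×10^13 kg; dividing by ρ_w = 1027 kg m⁻³ gives 6.913×10^10 m³ of water.
Total added water ≈ 3.438×10^14 m³ over 3.55×10^14 m² → Δh = 0.969 m.

≈ 0.969 m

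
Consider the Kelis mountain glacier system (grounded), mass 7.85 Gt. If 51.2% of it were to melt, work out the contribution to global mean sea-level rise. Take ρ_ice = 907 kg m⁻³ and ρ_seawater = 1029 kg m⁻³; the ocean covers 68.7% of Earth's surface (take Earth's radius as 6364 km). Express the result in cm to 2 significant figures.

≈ 1.1×10^-3 cm

Kelis: 0.512 × 7.85 Gt = 4.019×10^12 kg; dividing by ρ_w = 1029 kg m⁻³ gives 3.906×10^9 m³ of water.
Spread over 3.50×10^14 m² of ocean, Δh = 3.906×10^9 / 3.50×10^14 = 1.12×10^-5 m = 1.1×10^-3 cm.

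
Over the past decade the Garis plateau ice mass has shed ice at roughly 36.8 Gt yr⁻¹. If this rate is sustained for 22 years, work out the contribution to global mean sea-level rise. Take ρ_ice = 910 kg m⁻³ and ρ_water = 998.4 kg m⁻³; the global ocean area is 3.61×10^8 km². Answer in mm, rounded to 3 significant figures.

Total mass lost = 36.8 Gt/yr × 22 yr = 809.6 Gt = 8.096×10^14 kg.
ρ_w = 998.4 kg m⁻³, so water volume = 8.096×10^14 / 998.4 = 8.109×10^11 m³.
Δh = 8.109×10^11 / 3.61×10^14 = 2.25×10^-3 m = 2.25 mm.

≈ 2.25 mm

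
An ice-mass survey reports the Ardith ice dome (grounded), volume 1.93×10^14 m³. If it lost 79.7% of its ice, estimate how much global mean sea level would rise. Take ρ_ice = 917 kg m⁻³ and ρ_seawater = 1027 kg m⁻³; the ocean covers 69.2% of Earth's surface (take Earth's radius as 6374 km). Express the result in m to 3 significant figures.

Ardith: 0.797 × 1.93×10^14 m³ × (917/1027) = 1.373×10^14 m³ of water.
Spread over 3.53×10^14 m² of ocean, Δh = 1.373×10^14 / 3.53×10^14 = 0.389 m.

≈ 0.389 m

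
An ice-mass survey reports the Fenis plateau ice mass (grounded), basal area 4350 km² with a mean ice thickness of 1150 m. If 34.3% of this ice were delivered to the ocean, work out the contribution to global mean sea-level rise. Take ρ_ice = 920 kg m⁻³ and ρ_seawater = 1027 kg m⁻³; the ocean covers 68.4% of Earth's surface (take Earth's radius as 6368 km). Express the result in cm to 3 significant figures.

Fenis: ice volume = 4350 km² × 1150 m = 5002 km³; 0.343 × 5002 × (920/1027) = 1537 km³ of water.
Spread over 3.49×10^14 m² of ocean, Δh = 1.537×10^12 / 3.49×10^14 = 4.41×10^-3 m = 0.441 cm.

≈ 0.441 cm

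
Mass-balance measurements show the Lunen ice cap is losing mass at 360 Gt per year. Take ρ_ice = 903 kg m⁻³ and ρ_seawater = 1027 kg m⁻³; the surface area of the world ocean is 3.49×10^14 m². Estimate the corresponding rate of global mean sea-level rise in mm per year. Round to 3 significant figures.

≈ 1.00 mm/yr

ρ_w = 1027 kg m⁻³. Annual water volume added = 360 Gt / ρ_w = 3.600×10^14 kg / 1027 kg m⁻³ = 3.505×10^11 m³.
Δh per year = 3.505×10^11 / 3.49×10^14 = 1.00×10^-3 m = 1.00 mm.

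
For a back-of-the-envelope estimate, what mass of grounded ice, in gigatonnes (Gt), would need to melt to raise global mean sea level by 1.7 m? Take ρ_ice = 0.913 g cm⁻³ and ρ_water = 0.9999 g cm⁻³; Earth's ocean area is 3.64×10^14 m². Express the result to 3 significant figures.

Required water volume = Δh × A = 1.7 m × 3.64×10^14 m² = 6.188×10^14 m³.
ρ_w = 0.9999 g cm⁻³ = 999.9 kg m⁻³, so the mass of water = 6.188×10^14 m³ × 999.9 kg m⁻³ = 6.187×10^17 kg = 6.19×10^5 Gt (and the same mass of ice, by conservation).

≈ 6.19×10^5 Gt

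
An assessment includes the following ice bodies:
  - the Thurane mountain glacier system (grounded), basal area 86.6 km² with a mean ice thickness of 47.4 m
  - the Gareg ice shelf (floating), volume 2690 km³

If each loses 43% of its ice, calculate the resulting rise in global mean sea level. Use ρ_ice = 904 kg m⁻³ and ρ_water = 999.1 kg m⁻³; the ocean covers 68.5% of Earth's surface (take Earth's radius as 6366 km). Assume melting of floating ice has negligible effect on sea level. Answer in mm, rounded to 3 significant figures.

≈ 4.58×10^-3 mm

Thurane: ice volume = 86.6 km² × 47.4 m = 4.105 km³; 0.43 × 4.105 × (904/999.1) = 1.597 km³ of water.
The Gareg ice shelf is floating and already displaces its own weight of water, so its melt adds essentially nothing to sea level.
Total added water ≈ 1.597×10^9 m³ over 3.49×10^14 m² → Δh = 4.58×10^-6 m = 4.58×10^-3 mm.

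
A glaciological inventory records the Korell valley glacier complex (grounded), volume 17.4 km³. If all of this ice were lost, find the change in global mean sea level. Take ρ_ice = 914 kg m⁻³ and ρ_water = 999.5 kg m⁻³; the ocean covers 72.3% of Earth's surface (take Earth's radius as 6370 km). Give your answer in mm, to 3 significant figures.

Korell: 17.4 km³ × (914/999.5) = 15.91 km³ of water.
Spread over 3.69×10^14 m² of ocean, Δh = 1.591×10^10 / 3.69×10^14 = 4.32×10^-5 m = 0.0432 mm.

≈ 0.0432 mm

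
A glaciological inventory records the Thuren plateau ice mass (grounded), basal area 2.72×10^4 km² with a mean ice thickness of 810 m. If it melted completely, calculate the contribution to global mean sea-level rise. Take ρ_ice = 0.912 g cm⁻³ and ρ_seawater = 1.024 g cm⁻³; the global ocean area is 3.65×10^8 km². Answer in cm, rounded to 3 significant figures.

Thuren: ice volume = 2.72×10^4 km² × 810 m = 2.203×10^4 km³; 2.203×10^4 × (912/1024) = 1.962×10^4 km³ of water.
Spread over 3.65×10^14 m² of ocean, Δh = 1.962×10^13 / 3.65×10^14 = 0.0538 m = 5.38 cm.

≈ 5.38 cm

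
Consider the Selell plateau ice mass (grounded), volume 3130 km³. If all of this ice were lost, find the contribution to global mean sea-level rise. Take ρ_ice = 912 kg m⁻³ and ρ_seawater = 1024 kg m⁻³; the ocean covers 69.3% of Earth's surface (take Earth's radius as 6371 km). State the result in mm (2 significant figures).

Selell: 3130 km³ × (912/1024) = 2788 km³ of water.
Spread over 3.53×10^14 m² of ocean, Δh = 2.788×10^12 / 3.53×10^14 = 7.89×10^-3 m = 7.9 mm.

≈ 7.9 mm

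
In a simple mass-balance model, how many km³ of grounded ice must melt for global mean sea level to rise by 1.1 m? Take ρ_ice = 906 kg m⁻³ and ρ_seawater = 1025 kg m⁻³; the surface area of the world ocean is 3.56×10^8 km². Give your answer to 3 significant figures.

Required water volume = Δh × A = 1.1 m × 3.56×10^14 m² = 3.916×10^14 m³ = 3.916×10^5 km³.
Ice volume = water volume × ρ_w/ρ_ice = 3.916×10^5 × 1025/906 = 4.43×10^5 km³.

≈ 4.43×10^5 km³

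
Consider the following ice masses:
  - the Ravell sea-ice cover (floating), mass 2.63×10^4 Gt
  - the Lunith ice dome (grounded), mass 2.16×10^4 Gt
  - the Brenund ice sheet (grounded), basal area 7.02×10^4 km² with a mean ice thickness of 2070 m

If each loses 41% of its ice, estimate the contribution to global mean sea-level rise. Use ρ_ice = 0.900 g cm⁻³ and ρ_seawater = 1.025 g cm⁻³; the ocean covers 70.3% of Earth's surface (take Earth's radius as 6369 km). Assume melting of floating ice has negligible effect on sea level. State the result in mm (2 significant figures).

≈ 170 mm

The Ravell sea-ice cover is floating and already displaces its own weight of water, so its melt adds essentially nothing to sea level.
Lunith: 0.41 × 2.16×10^4 Gt = 8.856×10^15 kg; dividing by ρ_w = 1.025 g cm⁻³ = 1025 kg m⁻³ gives 8.640×10^12 m³ of water.
Brenund: ice volume = 7.02×10^4 km² × 2070 m = 1.453×10^5 km³; 0.41 × 1.453×10^5 × (900/1025) = 5.231×10^4 km³ of water.
Total added water ≈ 6.095×10^13 m³ over 3.58×10^14 m² → Δh = 0.170 m = 170 mm.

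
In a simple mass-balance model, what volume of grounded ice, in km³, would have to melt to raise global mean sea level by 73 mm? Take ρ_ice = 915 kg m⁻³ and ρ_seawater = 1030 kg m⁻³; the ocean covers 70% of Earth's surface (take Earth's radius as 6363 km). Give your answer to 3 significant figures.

≈ 2.93×10^4 km³

Required water volume = Δh × A = 0.073 m × 3.56×10^14 m² = 2.600×10^13 m³ = 2.600×10^4 km³.
Ice volume = water volume × ρ_w/ρ_ice = 2.600×10^4 × 1030/915 = 2.93×10^4 km³.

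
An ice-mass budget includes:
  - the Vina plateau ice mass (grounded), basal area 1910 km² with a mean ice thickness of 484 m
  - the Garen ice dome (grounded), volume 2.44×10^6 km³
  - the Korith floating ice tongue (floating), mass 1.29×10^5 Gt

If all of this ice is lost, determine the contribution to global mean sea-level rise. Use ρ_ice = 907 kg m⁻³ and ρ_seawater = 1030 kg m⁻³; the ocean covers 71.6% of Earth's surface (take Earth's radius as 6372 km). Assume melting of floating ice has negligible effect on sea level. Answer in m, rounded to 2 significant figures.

≈ 5.9 m

Vina: ice volume = 1910 km² × 484 m = 924.4 km³; 924.4 × (907/1030) = 814.0 km³ of water.
Garen: 2.44×10^6 km³ × (907/1030) = 2.149×10^6 km³ of water.
The Korith floating ice tongue is floating and already displaces its own weight of water, so its melt adds essentially nothing to sea level.
Total added water ≈ 2.149×10^15 m³ over 3.65×10^14 m² → Δh = 5.88 m.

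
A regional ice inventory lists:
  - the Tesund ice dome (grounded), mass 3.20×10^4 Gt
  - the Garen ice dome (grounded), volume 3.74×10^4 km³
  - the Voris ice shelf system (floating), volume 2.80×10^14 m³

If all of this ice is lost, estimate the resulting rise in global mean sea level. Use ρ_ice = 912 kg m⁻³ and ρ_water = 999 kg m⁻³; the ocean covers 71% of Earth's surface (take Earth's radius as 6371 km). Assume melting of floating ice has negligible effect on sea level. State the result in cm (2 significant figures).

≈ 18 cm

Tesund: 3.20×10^4 Gt = 3.200×10^16 kg; dividing by ρ_w = 999 kg m⁻³ gives 3.203×10^13 m³ of water.
Garen: 3.74×10^4 km³ × (912/999) = 3.414×10^4 km³ of water.
The Voris ice shelf system is floating and already displaces its own weight of water, so its melt adds essentially nothing to sea level.
Total added water ≈ 6.617×10^13 m³ over 3.62×10^14 m² → Δh = 0.183 m = 18 cm.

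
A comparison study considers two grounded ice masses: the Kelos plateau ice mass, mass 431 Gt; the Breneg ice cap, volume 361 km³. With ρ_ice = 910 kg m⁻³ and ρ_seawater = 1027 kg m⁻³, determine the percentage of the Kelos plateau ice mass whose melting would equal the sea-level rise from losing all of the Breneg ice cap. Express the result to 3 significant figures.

Equal sea-level rise means equal mass of meltwater, i.e. equal mass of ice lost.
Ice mass of Breneg: 3.285×10^14 kg; ice mass of Kelos: 4.310×10^14 kg.
Fraction required = 3.285×10^14 / 4.310×10^14 = 0.762 → 76.2 %.

≈ 76.2 %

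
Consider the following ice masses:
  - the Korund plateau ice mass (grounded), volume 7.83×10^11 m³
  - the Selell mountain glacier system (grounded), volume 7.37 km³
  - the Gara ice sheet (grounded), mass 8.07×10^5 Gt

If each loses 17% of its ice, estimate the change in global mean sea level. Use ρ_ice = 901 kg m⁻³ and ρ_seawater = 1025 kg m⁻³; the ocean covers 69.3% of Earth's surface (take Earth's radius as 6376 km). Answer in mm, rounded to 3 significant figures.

≈ 378 mm

Korund: 0.17 × 7.83×10^11 m³ × (901/1025) = 1.170×10^11 m³ of water.
Selell: 0.17 × 7.37 km³ × (901/1025) = 1.101 km³ of water.
Gara: 0.17 × 8.07×10^5 Gt = 1.372×10^17 kg; dividing by ρ_w = 1025 kg m⁻³ gives 1.338×10^14 m³ of water.
Total added water ≈ 1.340×10^14 m³ over 3.54×10^14 m² → Δh = 0.378 m = 378 mm.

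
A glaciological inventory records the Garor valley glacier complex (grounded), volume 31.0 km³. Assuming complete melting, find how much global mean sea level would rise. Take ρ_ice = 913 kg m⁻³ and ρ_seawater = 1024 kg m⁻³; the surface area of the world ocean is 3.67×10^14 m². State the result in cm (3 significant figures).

Garor: 31.0 km³ × (913/1024) = 27.64 km³ of water.
Spread over 3.67×10^14 m² of ocean, Δh = 2.764×10^10 / 3.67×10^14 = 7.53×10^-5 m = 7.53×10^-3 cm.

≈ 7.53×10^-3 cm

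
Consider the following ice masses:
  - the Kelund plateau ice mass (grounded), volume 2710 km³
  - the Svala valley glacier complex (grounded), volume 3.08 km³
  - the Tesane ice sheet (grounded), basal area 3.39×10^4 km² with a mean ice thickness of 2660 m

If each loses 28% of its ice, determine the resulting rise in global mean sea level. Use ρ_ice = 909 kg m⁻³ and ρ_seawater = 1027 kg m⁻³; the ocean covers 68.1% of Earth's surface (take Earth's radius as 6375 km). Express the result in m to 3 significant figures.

Kelund: 0.28 × 2710 km³ × (909/1027) = 671.6 km³ of water.
Svala: 0.28 × 3.08 km³ × (909/1027) = 0.7633 km³ of water.
Tesane: ice volume = 3.39×10^4 km² × 2660 m = 9.017×10^4 km³; 0.28 × 9.017×10^4 × (909/1027) = 2.235×10^4 km³ of water.
Total added water ≈ 2.302×10^13 m³ over 3.48×10^14 m² → Δh = 0.0662 m.

≈ 0.0662 m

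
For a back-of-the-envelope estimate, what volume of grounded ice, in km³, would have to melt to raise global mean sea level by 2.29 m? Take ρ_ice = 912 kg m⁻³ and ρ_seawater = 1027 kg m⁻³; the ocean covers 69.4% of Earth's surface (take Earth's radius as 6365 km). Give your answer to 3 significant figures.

≈ 9.11×10^5 km³

Required water volume = Δh × A = 2.29 m × 3.53×10^14 m² = 8.091×10^14 m³ = 8.091×10^5 km³.
Ice volume = water volume × ρ_w/ρ_ice = 8.091×10^5 × 1027/912 = 9.11×10^5 km³.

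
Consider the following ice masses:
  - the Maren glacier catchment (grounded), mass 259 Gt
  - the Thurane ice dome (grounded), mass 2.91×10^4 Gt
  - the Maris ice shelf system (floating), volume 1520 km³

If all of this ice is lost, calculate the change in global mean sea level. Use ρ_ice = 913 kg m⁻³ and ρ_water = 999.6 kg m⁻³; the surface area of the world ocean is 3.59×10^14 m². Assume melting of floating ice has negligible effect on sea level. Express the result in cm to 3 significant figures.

≈ 8.18 cm

Maren: 259 Gt = 2.590×10^14 kg; dividing by ρ_w = 999.6 kg m⁻³ gives 2.591×10^11 m³ of water.
Thurane: 2.91×10^4 Gt = 2.910×10^16 kg; dividing by ρ_w = 999.6 kg m⁻³ gives 2.911×10^13 m³ of water.
The Maris ice shelf system is floating and already displaces its own weight of water, so its melt adds essentially nothing to sea level.
Total added water ≈ 2.937×10^13 m³ over 3.59×10^14 m² → Δh = 0.0818 m = 8.18 cm.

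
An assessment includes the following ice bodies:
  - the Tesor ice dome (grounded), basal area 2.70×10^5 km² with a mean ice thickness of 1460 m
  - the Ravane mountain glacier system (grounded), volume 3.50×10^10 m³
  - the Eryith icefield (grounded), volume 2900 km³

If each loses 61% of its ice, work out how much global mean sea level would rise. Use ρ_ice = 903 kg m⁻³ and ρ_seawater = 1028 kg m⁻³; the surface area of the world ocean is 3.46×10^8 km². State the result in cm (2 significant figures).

≈ 62 cm

Tesor: ice volume = 2.70×10^5 km² × 1460 m = 3.942×10^5 km³; 0.61 × 3.942×10^5 × (903/1028) = 2.112×10^5 km³ of water.
Ravane: 0.61 × 3.50×10^10 m³ × (903/1028) = 1.875×10^10 m³ of water.
Eryith: 0.61 × 2900 km³ × (903/1028) = 1554 km³ of water.
Total added water ≈ 2.128×10^14 m³ over 3.46×10^14 m² → Δh = 0.615 m = 62 cm.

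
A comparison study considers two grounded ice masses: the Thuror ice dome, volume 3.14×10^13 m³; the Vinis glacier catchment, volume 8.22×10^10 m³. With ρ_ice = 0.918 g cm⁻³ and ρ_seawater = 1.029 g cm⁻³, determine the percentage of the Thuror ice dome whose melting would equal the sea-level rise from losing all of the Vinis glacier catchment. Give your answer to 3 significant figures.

Equal sea-level rise means equal mass of meltwater, i.e. equal mass of ice lost.
Ice mass of Vinis: 7.546×10^13 kg; ice mass of Thuror: 2.883×10^16 kg.
Fraction required = 7.546×10^13 / 2.883×10^16 = 2.62×10^-3 → 0.262 %.

≈ 0.262 %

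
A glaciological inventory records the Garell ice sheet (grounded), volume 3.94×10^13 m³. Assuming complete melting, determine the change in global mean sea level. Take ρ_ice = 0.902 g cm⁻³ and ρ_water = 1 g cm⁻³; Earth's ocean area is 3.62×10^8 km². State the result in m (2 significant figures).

Garell: 3.94×10^13 m³ × (902/1000) = 3.554×10^13 m³ of water.
Spread over 3.62×10^14 m² of ocean, Δh = 3.554×10^13 / 3.62×10^14 = 0.0982 m.

≈ 0.098 m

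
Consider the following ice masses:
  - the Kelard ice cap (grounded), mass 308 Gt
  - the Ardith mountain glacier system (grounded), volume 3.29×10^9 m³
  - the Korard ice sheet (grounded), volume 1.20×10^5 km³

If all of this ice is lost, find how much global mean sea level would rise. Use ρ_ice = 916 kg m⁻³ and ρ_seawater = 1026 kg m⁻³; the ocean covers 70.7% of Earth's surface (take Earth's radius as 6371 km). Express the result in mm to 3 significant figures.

≈ 298 mm

Kelard: 308 Gt = 3.080×10^14 kg; dividing by ρ_w = 1026 kg m⁻³ gives 3.002×10^11 m³ of water.
Ardith: 3.29×10^9 m³ × (916/1026) = 2.937×10^9 m³ of water.
Korard: 1.20×10^5 km³ × (916/1026) = 1.071×10^5 km³ of water.
Total added water ≈ 1.074×10^14 m³ over 3.61×10^14 m² → Δh = 0.298 m = 298 mm.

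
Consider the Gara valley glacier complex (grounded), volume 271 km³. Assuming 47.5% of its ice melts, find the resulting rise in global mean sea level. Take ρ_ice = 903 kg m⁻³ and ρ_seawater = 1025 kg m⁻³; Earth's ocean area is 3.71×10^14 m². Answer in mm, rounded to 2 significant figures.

Gara: 0.475 × 271 km³ × (903/1025) = 113.4 km³ of water.
Spread over 3.71×10^14 m² of ocean, Δh = 1.134×10^11 / 3.71×10^14 = 3.06×10^-4 m = 0.31 mm.

≈ 0.31 mm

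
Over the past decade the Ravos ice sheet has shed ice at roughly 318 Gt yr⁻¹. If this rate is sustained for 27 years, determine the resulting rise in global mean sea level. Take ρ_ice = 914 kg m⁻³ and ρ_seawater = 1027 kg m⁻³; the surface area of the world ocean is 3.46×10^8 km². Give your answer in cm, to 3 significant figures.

≈ 2.42 cm

Total mass lost = 318 Gt/yr × 27 yr = 8586 Gt = 8.586×10^15 kg.
ρ_w = 1027 kg m⁻³, so water volume = 8.586×10^15 / 1027 = 8.360×10^12 m³.
Δh = 8.360×10^12 / 3.46×10^14 = 0.0242 m = 2.42 cm.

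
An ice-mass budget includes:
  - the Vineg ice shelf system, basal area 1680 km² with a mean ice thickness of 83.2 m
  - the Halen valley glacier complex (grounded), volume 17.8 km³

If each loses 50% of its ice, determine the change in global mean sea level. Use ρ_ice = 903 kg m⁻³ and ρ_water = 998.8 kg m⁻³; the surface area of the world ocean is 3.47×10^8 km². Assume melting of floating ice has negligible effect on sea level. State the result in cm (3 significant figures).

≈ 2.32×10^-3 cm

The Vineg ice shelf system is floating and already displaces its own weight of water, so its melt adds essentially nothing to sea level.
Halen: 0.5 × 17.8 km³ × (903/998.8) = 8.046 km³ of water.
Total added water ≈ 8.046×10^9 m³ over 3.47×10^14 m² → Δh = 2.32×10^-5 m = 2.32×10^-3 cm.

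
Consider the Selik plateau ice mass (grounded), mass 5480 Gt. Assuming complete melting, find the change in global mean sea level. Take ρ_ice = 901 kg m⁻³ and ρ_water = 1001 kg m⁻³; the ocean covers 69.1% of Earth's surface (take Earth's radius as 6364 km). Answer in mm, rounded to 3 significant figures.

Selik: 5480 Gt = 5.480×10^15 kg; dividing by ρ_w = 1001 kg m⁻³ gives 5.475×10^12 m³ of water.
Spread over 3.52×10^14 m² of ocean, Δh = 5.475×10^12 / 3.52×10^14 = 0.0156 m = 15.6 mm.

≈ 15.6 mm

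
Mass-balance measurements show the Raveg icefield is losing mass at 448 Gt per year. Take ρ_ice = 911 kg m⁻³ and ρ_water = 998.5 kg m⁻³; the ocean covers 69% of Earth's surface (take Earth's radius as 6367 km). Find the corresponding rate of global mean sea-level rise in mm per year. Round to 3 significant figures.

ρ_w = 998.5 kg m⁻³. Annual water volume added = 448 Gt / ρ_w = 4.480×10^14 kg / 998.5 kg m⁻³ = 4.487×10^11 m³.
Δh per year = 4.487×10^11 / 3.52×10^14 = 1.28×10^-3 m = 1.28 mm.

≈ 1.28 mm/yr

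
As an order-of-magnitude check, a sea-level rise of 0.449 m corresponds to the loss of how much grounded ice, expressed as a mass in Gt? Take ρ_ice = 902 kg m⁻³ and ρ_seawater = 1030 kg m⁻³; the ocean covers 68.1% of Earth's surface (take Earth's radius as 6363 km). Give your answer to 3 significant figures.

≈ 1.60×10^5 Gt

Required water volume = Δh × A = 0.449 m × 3.46×10^14 m² = 1.556×10^14 m³.
ρ_w = 1030 kg m⁻³, so the mass of water = 1.556×10^14 m³ × 1030 kg m⁻³ = 1.602×10^17 kg = 1.60×10^5 Gt (and the same mass of ice, by conservation).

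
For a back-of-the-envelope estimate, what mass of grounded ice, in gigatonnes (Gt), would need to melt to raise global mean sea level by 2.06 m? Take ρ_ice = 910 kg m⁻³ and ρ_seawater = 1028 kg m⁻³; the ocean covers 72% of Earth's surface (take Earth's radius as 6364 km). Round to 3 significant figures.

≈ 7.76×10^5 Gt

Required water volume = Δh × A = 2.06 m × 3.66×10^14 m² = 7.549×10^14 m³.
ρ_w = 1028 kg m⁻³, so the mass of water = 7.549×10^14 m³ × 1028 kg m⁻³ = 7.760×10^17 kg = 7.76×10^5 Gt (and the same mass of ice, by conservation).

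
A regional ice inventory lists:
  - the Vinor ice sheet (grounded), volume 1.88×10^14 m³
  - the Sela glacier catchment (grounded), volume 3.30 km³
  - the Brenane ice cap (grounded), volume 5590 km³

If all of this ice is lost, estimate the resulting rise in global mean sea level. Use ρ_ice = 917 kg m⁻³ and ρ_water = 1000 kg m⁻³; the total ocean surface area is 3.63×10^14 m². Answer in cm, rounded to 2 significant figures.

≈ 49 cm

Vinor: 1.88×10^14 m³ × (917/1000) = 1.724×10^14 m³ of water.
Sela: 3.30 km³ × (917/1000) = 3.026 km³ of water.
Brenane: 5590 km³ × (917/1000) = 5126 km³ of water.
Total added water ≈ 1.775×10^14 m³ over 3.63×10^14 m² → Δh = 0.489 m = 49 cm.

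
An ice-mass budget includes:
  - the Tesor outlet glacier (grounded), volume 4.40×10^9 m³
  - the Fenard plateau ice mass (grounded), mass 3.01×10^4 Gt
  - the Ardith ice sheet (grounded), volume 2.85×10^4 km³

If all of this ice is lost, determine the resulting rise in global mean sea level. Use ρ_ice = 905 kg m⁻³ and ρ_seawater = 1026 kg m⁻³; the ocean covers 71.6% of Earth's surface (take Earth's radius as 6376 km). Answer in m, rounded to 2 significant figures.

Tesor: 4.40×10^9 m³ × (905/1026) = 3.881×10^9 m³ of water.
Fenard: 3.01×10^4 Gt = 3.010×10^16 kg; dividing by ρ_w = 1026 kg m⁻³ gives 2.934×10^13 m³ of water.
Ardith: 2.85×10^4 km³ × (905/1026) = 2.514×10^4 km³ of water.
Total added water ≈ 5.448×10^13 m³ over 3.66×10^14 m² → Δh = 0.149 m.

≈ 0.15 m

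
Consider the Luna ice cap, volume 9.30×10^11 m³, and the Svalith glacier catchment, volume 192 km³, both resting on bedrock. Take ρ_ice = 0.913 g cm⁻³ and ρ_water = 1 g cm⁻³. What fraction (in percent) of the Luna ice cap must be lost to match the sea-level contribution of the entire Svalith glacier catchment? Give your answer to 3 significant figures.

Equal sea-level rise means equal mass of meltwater, i.e. equal mass of ice lost.
Ice mass of Svalith: 1.753×10^14 kg; ice mass of Luna: 8.491×10^14 kg.
Fraction required = 1.753×10^14 / 8.491×10^14 = 0.206 → 20.6 %.

≈ 20.6 %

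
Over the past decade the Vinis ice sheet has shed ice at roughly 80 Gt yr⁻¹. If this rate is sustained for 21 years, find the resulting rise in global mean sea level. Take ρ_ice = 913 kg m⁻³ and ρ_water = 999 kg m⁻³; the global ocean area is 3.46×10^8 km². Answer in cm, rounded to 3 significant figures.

≈ 0.486 cm

Total mass lost = 80 Gt/yr × 21 yr = 1680 Gt = 1.680×10^15 kg.
ρ_w = 999 kg m⁻³, so water volume = 1.680×10^15 / 999 = 1.682×10^12 m³.
Δh = 1.682×10^12 / 3.46×10^14 = 4.86×10^-3 m = 0.486 cm.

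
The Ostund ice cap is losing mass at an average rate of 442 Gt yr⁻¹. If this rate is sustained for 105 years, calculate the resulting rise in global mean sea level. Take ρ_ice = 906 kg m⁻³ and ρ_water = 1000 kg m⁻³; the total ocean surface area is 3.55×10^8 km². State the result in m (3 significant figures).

Total mass lost = 442 Gt/yr × 105 yr = 4.641×10^4 Gt = 4.641×10^16 kg.
ρ_w = 1000 kg m⁻³, so water volume = 4.641×10^16 / 1000 = 4.641×10^13 m³.
Δh = 4.641×10^13 / 3.55×10^14 = 0.131 m.

≈ 0.131 m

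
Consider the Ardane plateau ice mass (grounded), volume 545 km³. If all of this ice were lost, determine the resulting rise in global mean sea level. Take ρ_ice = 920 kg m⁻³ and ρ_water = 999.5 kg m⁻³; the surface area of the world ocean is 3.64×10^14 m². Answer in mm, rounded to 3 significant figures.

≈ 1.38 mm

Ardane: 545 km³ × (920/999.5) = 501.7 km³ of water.
Spread over 3.64×10^14 m² of ocean, Δh = 5.017×10^11 / 3.64×10^14 = 1.38×10^-3 m = 1.38 mm.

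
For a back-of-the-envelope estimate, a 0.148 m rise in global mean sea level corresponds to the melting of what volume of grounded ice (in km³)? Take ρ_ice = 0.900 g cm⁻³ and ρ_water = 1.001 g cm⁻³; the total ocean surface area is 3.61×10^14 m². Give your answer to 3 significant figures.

≈ 5.94×10^4 km³

Required water volume = Δh × A = 0.148 m × 3.61×10^14 m² = 5.343×10^13 m³ = 5.343×10^4 km³.
Ice volume = water volume × ρ_w/ρ_ice = 5.343×10^4 × 1001/900 = 5.94×10^4 km³.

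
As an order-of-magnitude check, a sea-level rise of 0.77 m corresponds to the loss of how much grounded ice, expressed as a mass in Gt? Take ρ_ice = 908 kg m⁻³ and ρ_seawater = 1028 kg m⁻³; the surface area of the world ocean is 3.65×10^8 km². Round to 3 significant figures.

≈ 2.89×10^5 Gt

Required water volume = Δh × A = 0.77 m × 3.65×10^14 m² = 2.810×10^14 m³.
ρ_w = 1028 kg m⁻³, so the mass of water = 2.810×10^14 m³ × 1028 kg m⁻³ = 2.889×10^17 kg = 2.89×10^5 Gt (and the same mass of ice, by conservation).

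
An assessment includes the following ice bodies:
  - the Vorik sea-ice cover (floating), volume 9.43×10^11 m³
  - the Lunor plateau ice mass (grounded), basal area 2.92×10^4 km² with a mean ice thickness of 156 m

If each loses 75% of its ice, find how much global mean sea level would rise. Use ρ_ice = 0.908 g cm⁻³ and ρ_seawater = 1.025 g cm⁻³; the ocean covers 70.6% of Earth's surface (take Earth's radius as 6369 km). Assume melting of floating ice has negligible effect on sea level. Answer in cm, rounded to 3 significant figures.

≈ 0.841 cm

The Vorik sea-ice cover is floating and already displaces its own weight of water, so its melt adds essentially nothing to sea level.
Lunor: ice volume = 2.92×10^4 km² × 156 m = 4555 km³; 0.75 × 4555 × (908/1025) = 3026 km³ of water.
Total added water ≈ 3.026×10^12 m³ over 3.60×10^14 m² → Δh = 8.41×10^-3 m = 0.841 cm.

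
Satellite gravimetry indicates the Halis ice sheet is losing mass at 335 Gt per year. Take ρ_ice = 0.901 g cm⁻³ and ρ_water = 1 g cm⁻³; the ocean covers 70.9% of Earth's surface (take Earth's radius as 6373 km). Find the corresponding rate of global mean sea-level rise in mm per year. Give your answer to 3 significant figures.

ρ_w = 1 g cm⁻³ = 1000 kg m⁻³. Annual water volume added = 335 Gt / ρ_w = 3.350×10^14 kg / 1000 kg m⁻³ = 3.350×10^11 m³.
Δh per year = 3.350×10^11 / 3.62×10^14 = 9.26×10^-4 m = 0.926 mm.

≈ 0.926 mm/yr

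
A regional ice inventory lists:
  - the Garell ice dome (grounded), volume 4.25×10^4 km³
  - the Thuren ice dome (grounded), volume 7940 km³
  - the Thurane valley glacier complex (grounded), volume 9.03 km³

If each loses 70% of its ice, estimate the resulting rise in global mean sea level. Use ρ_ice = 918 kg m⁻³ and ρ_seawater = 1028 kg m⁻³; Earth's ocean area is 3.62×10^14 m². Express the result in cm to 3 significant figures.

Garell: 0.7 × 4.25×10^4 km³ × (918/1028) = 2.657×10^4 km³ of water.
Thuren: 0.7 × 7940 km³ × (918/1028) = 4963 km³ of water.
Thurane: 0.7 × 9.03 km³ × (918/1028) = 5.645 km³ of water.
Total added water ≈ 3.154×10^13 m³ over 3.62×10^14 m² → Δh = 0.0871 m = 8.71 cm.

≈ 8.71 cm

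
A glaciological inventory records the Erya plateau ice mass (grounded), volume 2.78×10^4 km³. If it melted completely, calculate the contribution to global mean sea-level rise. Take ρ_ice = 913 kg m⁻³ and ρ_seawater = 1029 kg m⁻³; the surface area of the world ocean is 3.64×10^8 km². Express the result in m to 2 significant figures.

≈ 0.068 m

Erya: 2.78×10^4 km³ × (913/1029) = 2.467×10^4 km³ of water.
Spread over 3.64×10^14 m² of ocean, Δh = 2.467×10^13 / 3.64×10^14 = 0.0678 m.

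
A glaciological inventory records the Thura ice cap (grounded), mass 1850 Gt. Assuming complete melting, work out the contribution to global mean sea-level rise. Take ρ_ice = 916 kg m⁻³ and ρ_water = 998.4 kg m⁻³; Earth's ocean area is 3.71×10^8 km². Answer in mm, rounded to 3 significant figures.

Thura: 1850 Gt = 1.850×10^15 kg; dividing by ρ_w = 998.4 kg m⁻³ gives 1.853×10^12 m³ of water.
Spread over 3.71×10^14 m² of ocean, Δh = 1.853×10^12 / 3.71×10^14 = 4.99×10^-3 m = 4.99 mm.

≈ 4.99 mm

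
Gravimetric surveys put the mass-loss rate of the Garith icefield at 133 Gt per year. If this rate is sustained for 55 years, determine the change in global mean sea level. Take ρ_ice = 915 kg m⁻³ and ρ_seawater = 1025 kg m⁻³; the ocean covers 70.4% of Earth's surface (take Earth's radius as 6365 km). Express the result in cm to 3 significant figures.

≈ 1.99 cm

Total mass lost = 133 Gt/yr × 55 yr = 7315 Gt = 7.315×10^15 kg.
ρ_w = 1025 kg m⁻³, so water volume = 7.315×10^15 / 1025 = 7.137×10^12 m³.
Δh = 7.137×10^12 / 3.58×10^14 = 0.0199 m = 1.99 cm.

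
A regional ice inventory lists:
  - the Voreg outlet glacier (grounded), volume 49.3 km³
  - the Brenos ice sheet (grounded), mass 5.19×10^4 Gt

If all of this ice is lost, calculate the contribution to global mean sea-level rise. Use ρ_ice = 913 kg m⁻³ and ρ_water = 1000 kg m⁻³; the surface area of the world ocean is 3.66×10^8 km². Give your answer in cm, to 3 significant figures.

≈ 14.2 cm

Voreg: 49.3 km³ × (913/1000) = 45.01 km³ of water.
Brenos: 5.19×10^4 Gt = 5.190×10^16 kg; dividing by ρ_w = 1000 kg m⁻³ gives 5.190×10^13 m³ of water.
Total added water ≈ 5.195×10^13 m³ over 3.66×10^14 m² → Δh = 0.142 m = 14.2 cm.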